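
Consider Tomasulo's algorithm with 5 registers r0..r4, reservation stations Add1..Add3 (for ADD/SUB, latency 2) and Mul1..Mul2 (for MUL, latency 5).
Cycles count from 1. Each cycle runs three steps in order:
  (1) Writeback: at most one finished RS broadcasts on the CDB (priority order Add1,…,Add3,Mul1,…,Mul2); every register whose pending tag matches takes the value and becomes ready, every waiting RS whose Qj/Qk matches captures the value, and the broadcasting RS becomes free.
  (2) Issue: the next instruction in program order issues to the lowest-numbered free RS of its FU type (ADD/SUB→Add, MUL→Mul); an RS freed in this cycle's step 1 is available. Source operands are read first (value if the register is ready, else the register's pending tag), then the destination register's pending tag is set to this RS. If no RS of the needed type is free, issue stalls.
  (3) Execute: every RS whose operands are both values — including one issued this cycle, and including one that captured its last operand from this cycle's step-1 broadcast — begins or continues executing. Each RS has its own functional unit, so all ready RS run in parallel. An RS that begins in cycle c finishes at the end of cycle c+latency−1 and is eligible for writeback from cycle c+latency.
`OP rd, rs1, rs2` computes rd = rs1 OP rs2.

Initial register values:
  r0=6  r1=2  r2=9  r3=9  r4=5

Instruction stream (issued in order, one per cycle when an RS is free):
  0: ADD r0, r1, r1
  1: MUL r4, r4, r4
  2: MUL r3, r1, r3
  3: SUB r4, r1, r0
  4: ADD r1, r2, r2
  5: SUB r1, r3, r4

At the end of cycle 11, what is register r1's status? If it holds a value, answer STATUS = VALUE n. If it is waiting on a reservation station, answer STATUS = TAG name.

  c1: issue ADD r0<-Add1  regs: r0:Add1,r1:2,r2:9,r3:9,r4:5
  c2: issue MUL r4<-Mul1  regs: r0:Add1,r1:2,r2:9,r3:9,r4:Mul1
  c3: CDB Add1=4; issue MUL r3<-Mul2  regs: r0:4,r1:2,r2:9,r3:Mul2,r4:Mul1
  c4: issue SUB r4<-Add1  regs: r0:4,r1:2,r2:9,r3:Mul2,r4:Add1
  c5: issue ADD r1<-Add2  regs: r0:4,r1:Add2,r2:9,r3:Mul2,r4:Add1
  c6: CDB Add1=-2; issue SUB r1<-Add1  regs: r0:4,r1:Add1,r2:9,r3:Mul2,r4:-2
  c7: CDB Add2=18  regs: r0:4,r1:Add1,r2:9,r3:Mul2,r4:-2
  c8: CDB Mul1=25  regs: r0:4,r1:Add1,r2:9,r3:Mul2,r4:-2
  c9: CDB Mul2=18  regs: r0:4,r1:Add1,r2:9,r3:18,r4:-2
  c10: -  regs: r0:4,r1:Add1,r2:9,r3:18,r4:-2
  c11: CDB Add1=20  regs: r0:4,r1:20,r2:9,r3:18,r4:-2

STATUS = VALUE 20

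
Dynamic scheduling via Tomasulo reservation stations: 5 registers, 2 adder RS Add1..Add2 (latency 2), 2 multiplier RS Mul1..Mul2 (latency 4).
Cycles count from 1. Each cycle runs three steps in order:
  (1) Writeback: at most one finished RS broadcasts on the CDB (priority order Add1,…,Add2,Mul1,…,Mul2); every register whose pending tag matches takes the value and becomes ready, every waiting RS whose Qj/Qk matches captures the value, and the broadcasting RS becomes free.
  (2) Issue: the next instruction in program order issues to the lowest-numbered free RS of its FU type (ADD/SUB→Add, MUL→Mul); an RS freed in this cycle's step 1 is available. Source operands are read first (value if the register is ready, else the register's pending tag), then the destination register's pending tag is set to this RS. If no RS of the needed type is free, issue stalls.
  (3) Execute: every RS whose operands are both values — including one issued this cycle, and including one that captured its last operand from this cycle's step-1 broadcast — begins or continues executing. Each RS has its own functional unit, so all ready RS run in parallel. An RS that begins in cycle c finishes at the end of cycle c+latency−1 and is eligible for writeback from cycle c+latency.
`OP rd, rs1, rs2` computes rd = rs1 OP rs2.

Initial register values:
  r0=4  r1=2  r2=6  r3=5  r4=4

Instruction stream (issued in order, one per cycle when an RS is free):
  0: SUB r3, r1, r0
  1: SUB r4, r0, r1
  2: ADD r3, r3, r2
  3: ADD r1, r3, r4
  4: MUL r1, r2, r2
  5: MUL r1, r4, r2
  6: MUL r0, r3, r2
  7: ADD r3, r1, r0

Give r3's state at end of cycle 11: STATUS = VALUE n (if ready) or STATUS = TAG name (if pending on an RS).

STATUS = TAG Add1

c1: issue SUB r3<-Add1 | r0:4,r1:2,r2:6,r3:Add1,r4:4
c2: issue SUB r4<-Add2 | r0:4,r1:2,r2:6,r3:Add1,r4:Add2
c3: CDB Add1=-2; issue ADD r3<-Add1 | r0:4,r1:2,r2:6,r3:Add1,r4:Add2
c4: CDB Add2=2; issue ADD r1<-Add2 | r0:4,r1:Add2,r2:6,r3:Add1,r4:2
c5: CDB Add1=4; issue MUL r1<-Mul1 | r0:4,r1:Mul1,r2:6,r3:4,r4:2
c6: issue MUL r1<-Mul2 | r0:4,r1:Mul2,r2:6,r3:4,r4:2
c7: CDB Add2=6; stall | r0:4,r1:Mul2,r2:6,r3:4,r4:2
c8: stall | r0:4,r1:Mul2,r2:6,r3:4,r4:2
c9: CDB Mul1=36; issue MUL r0<-Mul1 | r0:Mul1,r1:Mul2,r2:6,r3:4,r4:2
c10: CDB Mul2=12; issue ADD r3<-Add1 | r0:Mul1,r1:12,r2:6,r3:Add1,r4:2
c11: - | r0:Mul1,r1:12,r2:6,r3:Add1,r4:2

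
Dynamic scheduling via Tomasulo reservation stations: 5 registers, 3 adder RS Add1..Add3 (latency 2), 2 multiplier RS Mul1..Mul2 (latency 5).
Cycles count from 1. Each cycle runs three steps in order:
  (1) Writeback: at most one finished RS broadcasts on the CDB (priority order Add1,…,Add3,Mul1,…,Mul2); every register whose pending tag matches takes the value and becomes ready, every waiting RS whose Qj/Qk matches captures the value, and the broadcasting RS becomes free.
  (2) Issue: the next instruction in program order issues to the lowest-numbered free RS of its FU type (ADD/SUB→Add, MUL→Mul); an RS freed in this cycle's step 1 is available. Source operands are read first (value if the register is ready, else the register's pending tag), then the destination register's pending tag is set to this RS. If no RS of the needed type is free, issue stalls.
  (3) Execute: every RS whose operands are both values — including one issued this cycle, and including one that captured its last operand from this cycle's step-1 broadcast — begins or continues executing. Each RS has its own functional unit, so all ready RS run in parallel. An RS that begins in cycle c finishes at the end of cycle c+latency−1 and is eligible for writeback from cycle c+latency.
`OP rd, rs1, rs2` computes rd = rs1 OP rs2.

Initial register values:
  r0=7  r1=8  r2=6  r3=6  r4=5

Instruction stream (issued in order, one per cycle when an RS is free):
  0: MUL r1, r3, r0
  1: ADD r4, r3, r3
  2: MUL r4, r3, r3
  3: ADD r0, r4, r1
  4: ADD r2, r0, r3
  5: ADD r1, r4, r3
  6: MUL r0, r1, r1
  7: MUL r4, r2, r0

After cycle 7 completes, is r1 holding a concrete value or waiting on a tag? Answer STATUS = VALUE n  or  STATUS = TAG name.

cycle 1: issue MUL r1<-Mul1 // r0:7,r1:Mul1,r2:6,r3:6,r4:5
cycle 2: issue ADD r4<-Add1 // r0:7,r1:Mul1,r2:6,r3:6,r4:Add1
cycle 3: issue MUL r4<-Mul2 // r0:7,r1:Mul1,r2:6,r3:6,r4:Mul2
cycle 4: CDB Add1=12; issue ADD r0<-Add1 // r0:Add1,r1:Mul1,r2:6,r3:6,r4:Mul2
cycle 5: issue ADD r2<-Add2 // r0:Add1,r1:Mul1,r2:Add2,r3:6,r4:Mul2
cycle 6: CDB Mul1=42; issue ADD r1<-Add3 // r0:Add1,r1:Add3,r2:Add2,r3:6,r4:Mul2
cycle 7: issue MUL r0<-Mul1 // r0:Mul1,r1:Add3,r2:Add2,r3:6,r4:Mul2

STATUS = TAG Add3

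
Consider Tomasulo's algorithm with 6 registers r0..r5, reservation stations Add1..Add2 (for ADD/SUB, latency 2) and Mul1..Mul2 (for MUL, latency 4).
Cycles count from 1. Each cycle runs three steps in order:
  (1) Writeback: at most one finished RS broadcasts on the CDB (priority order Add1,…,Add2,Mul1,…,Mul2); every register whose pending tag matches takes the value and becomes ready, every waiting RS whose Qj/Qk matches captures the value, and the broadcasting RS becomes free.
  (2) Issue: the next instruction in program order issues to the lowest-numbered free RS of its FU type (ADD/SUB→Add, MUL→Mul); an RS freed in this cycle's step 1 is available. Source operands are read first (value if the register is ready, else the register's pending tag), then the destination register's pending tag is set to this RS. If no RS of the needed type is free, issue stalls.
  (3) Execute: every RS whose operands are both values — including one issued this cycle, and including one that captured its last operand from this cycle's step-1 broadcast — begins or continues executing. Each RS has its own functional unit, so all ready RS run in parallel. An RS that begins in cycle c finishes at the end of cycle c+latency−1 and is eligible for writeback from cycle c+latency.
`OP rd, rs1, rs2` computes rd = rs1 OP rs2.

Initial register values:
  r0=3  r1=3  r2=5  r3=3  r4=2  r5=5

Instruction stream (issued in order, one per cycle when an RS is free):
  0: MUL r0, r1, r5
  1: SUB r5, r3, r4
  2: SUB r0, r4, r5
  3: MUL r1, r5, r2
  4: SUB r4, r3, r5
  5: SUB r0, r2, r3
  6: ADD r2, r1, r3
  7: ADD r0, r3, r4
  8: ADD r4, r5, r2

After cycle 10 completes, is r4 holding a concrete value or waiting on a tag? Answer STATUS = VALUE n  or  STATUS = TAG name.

cycle 1: issue MUL r0<-Mul1 // r0:Mul1,r1:3,r2:5,r3:3,r4:2,r5:5
cycle 2: issue SUB r5<-Add1 // r0:Mul1,r1:3,r2:5,r3:3,r4:2,r5:Add1
cycle 3: issue SUB r0<-Add2 // r0:Add2,r1:3,r2:5,r3:3,r4:2,r5:Add1
cycle 4: CDB Add1=1; issue MUL r1<-Mul2 // r0:Add2,r1:Mul2,r2:5,r3:3,r4:2,r5:1
cycle 5: CDB Mul1=15; issue SUB r4<-Add1 // r0:Add2,r1:Mul2,r2:5,r3:3,r4:Add1,r5:1
cycle 6: CDB Add2=1; issue SUB r0<-Add2 // r0:Add2,r1:Mul2,r2:5,r3:3,r4:Add1,r5:1
cycle 7: CDB Add1=2; issue ADD r2<-Add1 // r0:Add2,r1:Mul2,r2:Add1,r3:3,r4:2,r5:1
cycle 8: CDB Add2=2; issue ADD r0<-Add2 // r0:Add2,r1:Mul2,r2:Add1,r3:3,r4:2,r5:1
cycle 9: CDB Mul2=5; stall // r0:Add2,r1:5,r2:Add1,r3:3,r4:2,r5:1
cycle 10: CDB Add2=5; issue ADD r4<-Add2 // r0:5,r1:5,r2:Add1,r3:3,r4:Add2,r5:1

STATUS = TAG Add2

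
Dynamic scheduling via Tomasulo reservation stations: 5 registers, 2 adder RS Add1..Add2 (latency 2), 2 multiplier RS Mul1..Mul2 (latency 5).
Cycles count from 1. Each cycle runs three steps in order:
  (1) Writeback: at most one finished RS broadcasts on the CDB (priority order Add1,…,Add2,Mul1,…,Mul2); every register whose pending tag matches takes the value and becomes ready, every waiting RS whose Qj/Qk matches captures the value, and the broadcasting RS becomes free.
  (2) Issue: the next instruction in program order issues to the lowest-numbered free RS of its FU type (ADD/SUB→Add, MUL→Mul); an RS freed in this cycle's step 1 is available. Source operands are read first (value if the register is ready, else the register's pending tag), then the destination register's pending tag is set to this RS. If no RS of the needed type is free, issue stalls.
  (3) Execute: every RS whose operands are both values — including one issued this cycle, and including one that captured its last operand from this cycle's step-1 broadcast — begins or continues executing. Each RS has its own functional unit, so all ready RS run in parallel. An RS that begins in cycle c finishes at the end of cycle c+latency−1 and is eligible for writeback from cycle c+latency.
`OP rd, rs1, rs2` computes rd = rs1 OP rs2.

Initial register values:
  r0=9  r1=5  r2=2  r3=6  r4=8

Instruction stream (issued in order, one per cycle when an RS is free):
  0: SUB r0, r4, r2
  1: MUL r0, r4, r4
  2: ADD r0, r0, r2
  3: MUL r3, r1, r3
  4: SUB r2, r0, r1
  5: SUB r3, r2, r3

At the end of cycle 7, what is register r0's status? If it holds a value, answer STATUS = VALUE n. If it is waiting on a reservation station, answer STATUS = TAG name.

STATUS = TAG Add1

cycle 1: issue SUB r0<-Add1 // r0:Add1,r1:5,r2:2,r3:6,r4:8
cycle 2: issue MUL r0<-Mul1 // r0:Mul1,r1:5,r2:2,r3:6,r4:8
cycle 3: CDB Add1=6; issue ADD r0<-Add1 // r0:Add1,r1:5,r2:2,r3:6,r4:8
cycle 4: issue MUL r3<-Mul2 // r0:Add1,r1:5,r2:2,r3:Mul2,r4:8
cycle 5: issue SUB r2<-Add2 // r0:Add1,r1:5,r2:Add2,r3:Mul2,r4:8
cycle 6: stall // r0:Add1,r1:5,r2:Add2,r3:Mul2,r4:8
cycle 7: CDB Mul1=64; stall // r0:Add1,r1:5,r2:Add2,r3:Mul2,r4:8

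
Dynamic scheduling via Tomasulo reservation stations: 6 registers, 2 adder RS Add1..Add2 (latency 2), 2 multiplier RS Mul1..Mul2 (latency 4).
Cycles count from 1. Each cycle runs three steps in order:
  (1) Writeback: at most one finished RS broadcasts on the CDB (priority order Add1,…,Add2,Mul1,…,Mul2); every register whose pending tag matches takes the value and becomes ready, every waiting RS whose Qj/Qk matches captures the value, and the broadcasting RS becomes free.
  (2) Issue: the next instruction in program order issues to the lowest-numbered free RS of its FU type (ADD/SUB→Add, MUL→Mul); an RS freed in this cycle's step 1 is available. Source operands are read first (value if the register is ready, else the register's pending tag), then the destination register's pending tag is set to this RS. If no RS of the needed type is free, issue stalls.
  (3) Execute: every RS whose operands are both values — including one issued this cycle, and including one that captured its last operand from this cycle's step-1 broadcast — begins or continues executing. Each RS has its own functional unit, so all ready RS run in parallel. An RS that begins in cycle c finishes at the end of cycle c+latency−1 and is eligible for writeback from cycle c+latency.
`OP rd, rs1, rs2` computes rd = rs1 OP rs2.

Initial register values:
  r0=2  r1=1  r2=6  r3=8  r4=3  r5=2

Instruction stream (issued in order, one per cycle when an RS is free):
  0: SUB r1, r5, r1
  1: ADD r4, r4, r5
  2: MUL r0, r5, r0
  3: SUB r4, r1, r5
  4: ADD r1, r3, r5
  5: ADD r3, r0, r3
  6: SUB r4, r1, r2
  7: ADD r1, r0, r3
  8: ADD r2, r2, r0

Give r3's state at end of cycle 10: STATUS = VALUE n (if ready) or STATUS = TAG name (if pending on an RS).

STATUS = VALUE 12

cycle 1: issue SUB r1<-Add1 // r0:2,r1:Add1,r2:6,r3:8,r4:3,r5:2
cycle 2: issue ADD r4<-Add2 // r0:2,r1:Add1,r2:6,r3:8,r4:Add2,r5:2
cycle 3: CDB Add1=1; issue MUL r0<-Mul1 // r0:Mul1,r1:1,r2:6,r3:8,r4:Add2,r5:2
cycle 4: CDB Add2=5; issue SUB r4<-Add1 // r0:Mul1,r1:1,r2:6,r3:8,r4:Add1,r5:2
cycle 5: issue ADD r1<-Add2 // r0:Mul1,r1:Add2,r2:6,r3:8,r4:Add1,r5:2
cycle 6: CDB Add1=-1; issue ADD r3<-Add1 // r0:Mul1,r1:Add2,r2:6,r3:Add1,r4:-1,r5:2
cycle 7: CDB Add2=10; issue SUB r4<-Add2 // r0:Mul1,r1:10,r2:6,r3:Add1,r4:Add2,r5:2
cycle 8: CDB Mul1=4; stall // r0:4,r1:10,r2:6,r3:Add1,r4:Add2,r5:2
cycle 9: CDB Add2=4; issue ADD r1<-Add2 // r0:4,r1:Add2,r2:6,r3:Add1,r4:4,r5:2
cycle 10: CDB Add1=12; issue ADD r2<-Add1 // r0:4,r1:Add2,r2:Add1,r3:12,r4:4,r5:2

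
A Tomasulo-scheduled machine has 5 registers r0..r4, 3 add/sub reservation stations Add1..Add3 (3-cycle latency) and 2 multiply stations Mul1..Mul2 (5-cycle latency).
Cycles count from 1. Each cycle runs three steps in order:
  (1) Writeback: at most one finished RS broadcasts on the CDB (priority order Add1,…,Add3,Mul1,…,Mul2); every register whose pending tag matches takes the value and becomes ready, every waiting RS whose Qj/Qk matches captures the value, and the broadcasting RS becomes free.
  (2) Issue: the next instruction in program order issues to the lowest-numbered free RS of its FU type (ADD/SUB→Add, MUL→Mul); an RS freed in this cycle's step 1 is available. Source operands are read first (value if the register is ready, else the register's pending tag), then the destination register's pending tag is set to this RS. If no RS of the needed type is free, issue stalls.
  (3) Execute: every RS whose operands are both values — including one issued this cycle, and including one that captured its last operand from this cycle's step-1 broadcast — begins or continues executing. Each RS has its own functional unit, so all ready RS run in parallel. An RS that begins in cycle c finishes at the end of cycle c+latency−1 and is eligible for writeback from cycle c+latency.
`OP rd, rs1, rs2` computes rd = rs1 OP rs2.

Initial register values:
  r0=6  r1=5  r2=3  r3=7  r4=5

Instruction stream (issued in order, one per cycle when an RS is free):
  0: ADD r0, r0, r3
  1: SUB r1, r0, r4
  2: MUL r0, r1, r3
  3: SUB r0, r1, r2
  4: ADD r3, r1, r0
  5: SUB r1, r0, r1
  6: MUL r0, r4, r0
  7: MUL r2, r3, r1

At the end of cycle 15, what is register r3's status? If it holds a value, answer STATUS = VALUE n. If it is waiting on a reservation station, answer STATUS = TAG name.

STATUS = VALUE 13

  c1: issue ADD r0<-Add1  regs: r0:Add1,r1:5,r2:3,r3:7,r4:5
  c2: issue SUB r1<-Add2  regs: r0:Add1,r1:Add2,r2:3,r3:7,r4:5
  c3: issue MUL r0<-Mul1  regs: r0:Mul1,r1:Add2,r2:3,r3:7,r4:5
  c4: CDB Add1=13; issue SUB r0<-Add1  regs: r0:Add1,r1:Add2,r2:3,r3:7,r4:5
  c5: issue ADD r3<-Add3  regs: r0:Add1,r1:Add2,r2:3,r3:Add3,r4:5
  c6: stall  regs: r0:Add1,r1:Add2,r2:3,r3:Add3,r4:5
  c7: CDB Add2=8; issue SUB r1<-Add2  regs: r0:Add1,r1:Add2,r2:3,r3:Add3,r4:5
  c8: issue MUL r0<-Mul2  regs: r0:Mul2,r1:Add2,r2:3,r3:Add3,r4:5
  c9: stall  regs: r0:Mul2,r1:Add2,r2:3,r3:Add3,r4:5
  c10: CDB Add1=5; stall  regs: r0:Mul2,r1:Add2,r2:3,r3:Add3,r4:5
  c11: stall  regs: r0:Mul2,r1:Add2,r2:3,r3:Add3,r4:5
  c12: CDB Mul1=56; issue MUL r2<-Mul1  regs: r0:Mul2,r1:Add2,r2:Mul1,r3:Add3,r4:5
  c13: CDB Add2=-3  regs: r0:Mul2,r1:-3,r2:Mul1,r3:Add3,r4:5
  c14: CDB Add3=13  regs: r0:Mul2,r1:-3,r2:Mul1,r3:13,r4:5
  c15: CDB Mul2=25  regs: r0:25,r1:-3,r2:Mul1,r3:13,r4:5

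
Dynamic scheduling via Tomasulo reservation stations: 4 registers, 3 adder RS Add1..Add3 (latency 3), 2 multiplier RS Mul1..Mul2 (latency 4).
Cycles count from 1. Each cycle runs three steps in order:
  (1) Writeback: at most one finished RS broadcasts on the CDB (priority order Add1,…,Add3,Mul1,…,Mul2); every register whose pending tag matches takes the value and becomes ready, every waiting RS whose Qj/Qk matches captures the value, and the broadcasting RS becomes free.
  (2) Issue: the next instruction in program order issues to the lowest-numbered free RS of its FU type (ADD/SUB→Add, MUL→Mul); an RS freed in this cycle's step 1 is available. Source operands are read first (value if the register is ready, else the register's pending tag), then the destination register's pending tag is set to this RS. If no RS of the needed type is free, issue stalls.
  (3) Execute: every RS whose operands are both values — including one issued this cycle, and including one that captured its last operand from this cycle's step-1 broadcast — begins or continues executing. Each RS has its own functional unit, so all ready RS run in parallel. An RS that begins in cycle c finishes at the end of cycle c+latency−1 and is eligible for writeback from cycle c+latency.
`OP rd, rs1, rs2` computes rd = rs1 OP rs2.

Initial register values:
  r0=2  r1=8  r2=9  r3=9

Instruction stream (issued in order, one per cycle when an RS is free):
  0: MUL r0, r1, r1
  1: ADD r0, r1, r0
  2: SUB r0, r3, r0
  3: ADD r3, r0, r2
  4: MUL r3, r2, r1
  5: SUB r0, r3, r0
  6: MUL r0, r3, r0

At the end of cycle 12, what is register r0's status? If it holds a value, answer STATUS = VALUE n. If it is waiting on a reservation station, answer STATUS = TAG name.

STATUS = TAG Mul1

cycle 1: issue MUL r0<-Mul1 // r0:Mul1,r1:8,r2:9,r3:9
cycle 2: issue ADD r0<-Add1 // r0:Add1,r1:8,r2:9,r3:9
cycle 3: issue SUB r0<-Add2 // r0:Add2,r1:8,r2:9,r3:9
cycle 4: issue ADD r3<-Add3 // r0:Add2,r1:8,r2:9,r3:Add3
cycle 5: CDB Mul1=64; issue MUL r3<-Mul1 // r0:Add2,r1:8,r2:9,r3:Mul1
cycle 6: stall // r0:Add2,r1:8,r2:9,r3:Mul1
cycle 7: stall // r0:Add2,r1:8,r2:9,r3:Mul1
cycle 8: CDB Add1=72; issue SUB r0<-Add1 // r0:Add1,r1:8,r2:9,r3:Mul1
cycle 9: CDB Mul1=72; issue MUL r0<-Mul1 // r0:Mul1,r1:8,r2:9,r3:72
cycle 10: - // r0:Mul1,r1:8,r2:9,r3:72
cycle 11: CDB Add2=-63 // r0:Mul1,r1:8,r2:9,r3:72
cycle 12: - // r0:Mul1,r1:8,r2:9,r3:72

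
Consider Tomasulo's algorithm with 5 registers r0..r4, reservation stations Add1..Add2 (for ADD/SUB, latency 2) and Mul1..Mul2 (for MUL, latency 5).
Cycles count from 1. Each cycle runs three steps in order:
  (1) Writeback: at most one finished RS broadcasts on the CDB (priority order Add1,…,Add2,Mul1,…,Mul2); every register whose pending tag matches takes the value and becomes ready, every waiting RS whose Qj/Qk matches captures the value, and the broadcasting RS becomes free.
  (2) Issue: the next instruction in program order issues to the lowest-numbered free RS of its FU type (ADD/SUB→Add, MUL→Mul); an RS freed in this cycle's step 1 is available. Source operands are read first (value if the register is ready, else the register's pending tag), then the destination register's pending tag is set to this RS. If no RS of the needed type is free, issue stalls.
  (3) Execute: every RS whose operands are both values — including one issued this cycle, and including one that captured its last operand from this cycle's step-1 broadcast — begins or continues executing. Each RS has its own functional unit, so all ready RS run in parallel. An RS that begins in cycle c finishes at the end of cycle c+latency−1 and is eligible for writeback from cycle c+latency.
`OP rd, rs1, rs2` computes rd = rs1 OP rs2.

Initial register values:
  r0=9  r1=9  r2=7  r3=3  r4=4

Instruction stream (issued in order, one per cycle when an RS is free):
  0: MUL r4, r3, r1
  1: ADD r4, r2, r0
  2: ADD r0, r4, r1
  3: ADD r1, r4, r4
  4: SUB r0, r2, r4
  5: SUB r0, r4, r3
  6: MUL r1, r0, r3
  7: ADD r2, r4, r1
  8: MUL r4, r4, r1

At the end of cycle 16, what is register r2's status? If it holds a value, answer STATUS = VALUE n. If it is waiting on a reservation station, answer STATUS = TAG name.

STATUS = VALUE 55

  c1: issue MUL r4<-Mul1  regs: r0:9,r1:9,r2:7,r3:3,r4:Mul1
  c2: issue ADD r4<-Add1  regs: r0:9,r1:9,r2:7,r3:3,r4:Add1
  c3: issue ADD r0<-Add2  regs: r0:Add2,r1:9,r2:7,r3:3,r4:Add1
  c4: CDB Add1=16; issue ADD r1<-Add1  regs: r0:Add2,r1:Add1,r2:7,r3:3,r4:16
  c5: stall  regs: r0:Add2,r1:Add1,r2:7,r3:3,r4:16
  c6: CDB Add1=32; issue SUB r0<-Add1  regs: r0:Add1,r1:32,r2:7,r3:3,r4:16
  c7: CDB Add2=25; issue SUB r0<-Add2  regs: r0:Add2,r1:32,r2:7,r3:3,r4:16
  c8: CDB Add1=-9; issue MUL r1<-Mul2  regs: r0:Add2,r1:Mul2,r2:7,r3:3,r4:16
  c9: CDB Add2=13; issue ADD r2<-Add1  regs: r0:13,r1:Mul2,r2:Add1,r3:3,r4:16
  c10: CDB Mul1=27; issue MUL r4<-Mul1  regs: r0:13,r1:Mul2,r2:Add1,r3:3,r4:Mul1
  c11: -  regs: r0:13,r1:Mul2,r2:Add1,r3:3,r4:Mul1
  c12: -  regs: r0:13,r1:Mul2,r2:Add1,r3:3,r4:Mul1
  c13: -  regs: r0:13,r1:Mul2,r2:Add1,r3:3,r4:Mul1
  c14: CDB Mul2=39  regs: r0:13,r1:39,r2:Add1,r3:3,r4:Mul1
  c15: -  regs: r0:13,r1:39,r2:Add1,r3:3,r4:Mul1
  c16: CDB Add1=55  regs: r0:13,r1:39,r2:55,r3:3,r4:Mul1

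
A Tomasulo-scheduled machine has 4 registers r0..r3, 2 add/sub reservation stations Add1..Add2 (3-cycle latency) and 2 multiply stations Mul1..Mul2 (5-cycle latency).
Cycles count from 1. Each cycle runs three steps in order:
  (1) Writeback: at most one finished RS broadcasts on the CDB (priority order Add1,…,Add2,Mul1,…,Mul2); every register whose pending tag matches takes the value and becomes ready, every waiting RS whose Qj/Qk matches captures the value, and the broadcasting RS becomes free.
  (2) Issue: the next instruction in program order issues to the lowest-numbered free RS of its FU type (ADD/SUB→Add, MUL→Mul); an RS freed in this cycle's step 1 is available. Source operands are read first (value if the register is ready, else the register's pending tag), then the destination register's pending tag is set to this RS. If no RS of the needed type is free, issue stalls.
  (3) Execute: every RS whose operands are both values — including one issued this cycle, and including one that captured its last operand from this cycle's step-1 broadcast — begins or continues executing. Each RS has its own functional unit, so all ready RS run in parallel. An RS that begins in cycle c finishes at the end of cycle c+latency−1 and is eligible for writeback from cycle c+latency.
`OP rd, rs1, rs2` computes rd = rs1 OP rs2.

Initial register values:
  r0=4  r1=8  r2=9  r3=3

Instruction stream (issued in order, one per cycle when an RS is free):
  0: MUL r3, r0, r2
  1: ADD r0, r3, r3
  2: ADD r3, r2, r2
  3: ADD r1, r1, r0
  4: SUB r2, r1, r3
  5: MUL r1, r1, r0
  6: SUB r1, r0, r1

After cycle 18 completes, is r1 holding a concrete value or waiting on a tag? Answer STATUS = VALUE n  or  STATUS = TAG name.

c1: issue MUL r3<-Mul1 | r0:4,r1:8,r2:9,r3:Mul1
c2: issue ADD r0<-Add1 | r0:Add1,r1:8,r2:9,r3:Mul1
c3: issue ADD r3<-Add2 | r0:Add1,r1:8,r2:9,r3:Add2
c4: stall | r0:Add1,r1:8,r2:9,r3:Add2
c5: stall | r0:Add1,r1:8,r2:9,r3:Add2
c6: CDB Add2=18; issue ADD r1<-Add2 | r0:Add1,r1:Add2,r2:9,r3:18
c7: CDB Mul1=36; stall | r0:Add1,r1:Add2,r2:9,r3:18
c8: stall | r0:Add1,r1:Add2,r2:9,r3:18
c9: stall | r0:Add1,r1:Add2,r2:9,r3:18
c10: CDB Add1=72; issue SUB r2<-Add1 | r0:72,r1:Add2,r2:Add1,r3:18
c11: issue MUL r1<-Mul1 | r0:72,r1:Mul1,r2:Add1,r3:18
c12: stall | r0:72,r1:Mul1,r2:Add1,r3:18
c13: CDB Add2=80; issue SUB r1<-Add2 | r0:72,r1:Add2,r2:Add1,r3:18
c14: - | r0:72,r1:Add2,r2:Add1,r3:18
c15: - | r0:72,r1:Add2,r2:Add1,r3:18
c16: CDB Add1=62 | r0:72,r1:Add2,r2:62,r3:18
c17: - | r0:72,r1:Add2,r2:62,r3:18
c18: CDB Mul1=5760 | r0:72,r1:Add2,r2:62,r3:18

STATUS = TAG Add2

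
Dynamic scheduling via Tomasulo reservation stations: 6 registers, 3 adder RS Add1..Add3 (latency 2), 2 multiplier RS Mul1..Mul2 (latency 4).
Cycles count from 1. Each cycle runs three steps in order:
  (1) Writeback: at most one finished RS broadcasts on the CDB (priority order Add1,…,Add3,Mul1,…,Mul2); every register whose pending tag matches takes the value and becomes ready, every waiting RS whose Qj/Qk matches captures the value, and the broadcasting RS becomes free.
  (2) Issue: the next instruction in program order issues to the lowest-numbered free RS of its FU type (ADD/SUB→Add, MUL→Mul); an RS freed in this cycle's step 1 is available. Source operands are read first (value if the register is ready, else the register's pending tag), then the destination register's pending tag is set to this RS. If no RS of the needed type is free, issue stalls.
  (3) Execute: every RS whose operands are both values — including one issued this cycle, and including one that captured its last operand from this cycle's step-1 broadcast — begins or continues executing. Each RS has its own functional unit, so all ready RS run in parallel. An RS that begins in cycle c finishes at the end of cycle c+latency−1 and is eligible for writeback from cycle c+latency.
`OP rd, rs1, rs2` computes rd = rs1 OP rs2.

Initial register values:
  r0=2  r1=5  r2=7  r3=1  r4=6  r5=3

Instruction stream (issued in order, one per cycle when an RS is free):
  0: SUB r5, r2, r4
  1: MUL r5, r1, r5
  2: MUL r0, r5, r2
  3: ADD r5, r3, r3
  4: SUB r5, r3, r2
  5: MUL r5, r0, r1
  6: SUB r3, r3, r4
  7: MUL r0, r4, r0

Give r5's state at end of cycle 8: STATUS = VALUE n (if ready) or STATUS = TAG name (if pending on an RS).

c1: issue SUB r5<-Add1 | r0:2,r1:5,r2:7,r3:1,r4:6,r5:Add1
c2: issue MUL r5<-Mul1 | r0:2,r1:5,r2:7,r3:1,r4:6,r5:Mul1
c3: CDB Add1=1; issue MUL r0<-Mul2 | r0:Mul2,r1:5,r2:7,r3:1,r4:6,r5:Mul1
c4: issue ADD r5<-Add1 | r0:Mul2,r1:5,r2:7,r3:1,r4:6,r5:Add1
c5: issue SUB r5<-Add2 | r0:Mul2,r1:5,r2:7,r3:1,r4:6,r5:Add2
c6: CDB Add1=2; stall | r0:Mul2,r1:5,r2:7,r3:1,r4:6,r5:Add2
c7: CDB Add2=-6; stall | r0:Mul2,r1:5,r2:7,r3:1,r4:6,r5:-6
c8: CDB Mul1=5; issue MUL r5<-Mul1 | r0:Mul2,r1:5,r2:7,r3:1,r4:6,r5:Mul1

STATUS = TAG Mul1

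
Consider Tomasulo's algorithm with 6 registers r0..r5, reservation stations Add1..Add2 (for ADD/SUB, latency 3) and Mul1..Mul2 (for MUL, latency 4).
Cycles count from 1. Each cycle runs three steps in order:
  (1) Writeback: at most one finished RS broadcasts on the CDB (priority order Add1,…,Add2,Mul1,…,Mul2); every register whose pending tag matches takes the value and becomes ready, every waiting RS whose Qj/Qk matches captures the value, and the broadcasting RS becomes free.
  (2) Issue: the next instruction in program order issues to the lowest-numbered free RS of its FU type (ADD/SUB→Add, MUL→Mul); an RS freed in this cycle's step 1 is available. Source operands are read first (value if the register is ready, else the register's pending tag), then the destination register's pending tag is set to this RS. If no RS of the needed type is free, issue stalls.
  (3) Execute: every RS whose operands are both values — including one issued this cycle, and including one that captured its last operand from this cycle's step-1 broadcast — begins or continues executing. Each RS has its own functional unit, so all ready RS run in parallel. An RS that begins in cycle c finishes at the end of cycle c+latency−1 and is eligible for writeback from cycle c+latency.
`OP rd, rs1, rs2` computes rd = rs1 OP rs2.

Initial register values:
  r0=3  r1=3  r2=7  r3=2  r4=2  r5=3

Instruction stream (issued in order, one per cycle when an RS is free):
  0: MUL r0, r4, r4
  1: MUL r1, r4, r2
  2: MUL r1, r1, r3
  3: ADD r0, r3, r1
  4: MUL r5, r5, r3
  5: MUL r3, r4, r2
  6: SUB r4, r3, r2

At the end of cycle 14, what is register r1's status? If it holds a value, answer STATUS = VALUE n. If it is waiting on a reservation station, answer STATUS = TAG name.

  c1: issue MUL r0<-Mul1  regs: r0:Mul1,r1:3,r2:7,r3:2,r4:2,r5:3
  c2: issue MUL r1<-Mul2  regs: r0:Mul1,r1:Mul2,r2:7,r3:2,r4:2,r5:3
  c3: stall  regs: r0:Mul1,r1:Mul2,r2:7,r3:2,r4:2,r5:3
  c4: stall  regs: r0:Mul1,r1:Mul2,r2:7,r3:2,r4:2,r5:3
  c5: CDB Mul1=4; issue MUL r1<-Mul1  regs: r0:4,r1:Mul1,r2:7,r3:2,r4:2,r5:3
  c6: CDB Mul2=14; issue ADD r0<-Add1  regs: r0:Add1,r1:Mul1,r2:7,r3:2,r4:2,r5:3
  c7: issue MUL r5<-Mul2  regs: r0:Add1,r1:Mul1,r2:7,r3:2,r4:2,r5:Mul2
  c8: stall  regs: r0:Add1,r1:Mul1,r2:7,r3:2,r4:2,r5:Mul2
  c9: stall  regs: r0:Add1,r1:Mul1,r2:7,r3:2,r4:2,r5:Mul2
  c10: CDB Mul1=28; issue MUL r3<-Mul1  regs: r0:Add1,r1:28,r2:7,r3:Mul1,r4:2,r5:Mul2
  c11: CDB Mul2=6; issue SUB r4<-Add2  regs: r0:Add1,r1:28,r2:7,r3:Mul1,r4:Add2,r5:6
  c12: -  regs: r0:Add1,r1:28,r2:7,r3:Mul1,r4:Add2,r5:6
  c13: CDB Add1=30  regs: r0:30,r1:28,r2:7,r3:Mul1,r4:Add2,r5:6
  c14: CDB Mul1=14  regs: r0:30,r1:28,r2:7,r3:14,r4:Add2,r5:6

STATUS = VALUE 28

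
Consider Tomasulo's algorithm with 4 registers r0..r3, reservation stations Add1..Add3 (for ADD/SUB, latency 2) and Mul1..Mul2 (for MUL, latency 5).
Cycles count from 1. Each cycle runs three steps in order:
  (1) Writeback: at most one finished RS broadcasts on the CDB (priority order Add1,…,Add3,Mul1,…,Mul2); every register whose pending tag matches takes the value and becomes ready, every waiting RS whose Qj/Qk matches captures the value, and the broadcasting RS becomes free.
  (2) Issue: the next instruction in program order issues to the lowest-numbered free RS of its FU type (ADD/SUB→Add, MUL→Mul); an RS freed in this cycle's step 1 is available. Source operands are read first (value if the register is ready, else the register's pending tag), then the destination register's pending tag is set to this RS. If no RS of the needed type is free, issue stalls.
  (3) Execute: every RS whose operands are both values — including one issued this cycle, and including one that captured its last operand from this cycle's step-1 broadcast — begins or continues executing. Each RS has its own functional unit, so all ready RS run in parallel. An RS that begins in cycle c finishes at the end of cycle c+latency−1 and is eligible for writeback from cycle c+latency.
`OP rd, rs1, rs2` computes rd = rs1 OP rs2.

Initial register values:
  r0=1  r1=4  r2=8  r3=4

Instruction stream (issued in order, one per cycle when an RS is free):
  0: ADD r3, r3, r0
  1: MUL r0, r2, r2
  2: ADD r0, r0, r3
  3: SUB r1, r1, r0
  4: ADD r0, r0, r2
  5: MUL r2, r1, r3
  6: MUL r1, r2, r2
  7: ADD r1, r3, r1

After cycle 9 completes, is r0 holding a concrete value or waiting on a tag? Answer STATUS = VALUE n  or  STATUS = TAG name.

STATUS = TAG Add3

  c1: issue ADD r3<-Add1  regs: r0:1,r1:4,r2:8,r3:Add1
  c2: issue MUL r0<-Mul1  regs: r0:Mul1,r1:4,r2:8,r3:Add1
  c3: CDB Add1=5; issue ADD r0<-Add1  regs: r0:Add1,r1:4,r2:8,r3:5
  c4: issue SUB r1<-Add2  regs: r0:Add1,r1:Add2,r2:8,r3:5
  c5: issue ADD r0<-Add3  regs: r0:Add3,r1:Add2,r2:8,r3:5
  c6: issue MUL r2<-Mul2  regs: r0:Add3,r1:Add2,r2:Mul2,r3:5
  c7: CDB Mul1=64; issue MUL r1<-Mul1  regs: r0:Add3,r1:Mul1,r2:Mul2,r3:5
  c8: stall  regs: r0:Add3,r1:Mul1,r2:Mul2,r3:5
  c9: CDB Add1=69; issue ADD r1<-Add1  regs: r0:Add3,r1:Add1,r2:Mul2,r3:5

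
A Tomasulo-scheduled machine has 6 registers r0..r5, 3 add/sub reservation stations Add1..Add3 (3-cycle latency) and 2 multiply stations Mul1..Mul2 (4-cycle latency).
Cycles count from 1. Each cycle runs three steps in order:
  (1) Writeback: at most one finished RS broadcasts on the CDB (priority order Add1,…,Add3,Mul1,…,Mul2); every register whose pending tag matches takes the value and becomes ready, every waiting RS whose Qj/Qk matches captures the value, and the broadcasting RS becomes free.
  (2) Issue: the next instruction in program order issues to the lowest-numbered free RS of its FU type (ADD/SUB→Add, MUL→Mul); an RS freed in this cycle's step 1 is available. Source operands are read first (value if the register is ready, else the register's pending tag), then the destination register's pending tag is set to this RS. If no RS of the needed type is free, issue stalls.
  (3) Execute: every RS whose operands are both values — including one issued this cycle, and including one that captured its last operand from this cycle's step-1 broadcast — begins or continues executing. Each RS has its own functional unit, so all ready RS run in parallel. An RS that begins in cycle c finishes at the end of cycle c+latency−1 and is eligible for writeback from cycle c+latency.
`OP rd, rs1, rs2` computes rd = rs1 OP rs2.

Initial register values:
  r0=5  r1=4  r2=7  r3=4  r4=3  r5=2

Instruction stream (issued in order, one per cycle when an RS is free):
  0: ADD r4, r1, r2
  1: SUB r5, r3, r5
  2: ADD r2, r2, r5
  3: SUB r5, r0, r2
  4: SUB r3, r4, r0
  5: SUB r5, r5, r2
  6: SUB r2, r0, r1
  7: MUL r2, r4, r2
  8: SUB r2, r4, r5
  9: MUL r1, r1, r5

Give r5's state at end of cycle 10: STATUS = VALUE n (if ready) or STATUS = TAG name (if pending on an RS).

STATUS = TAG Add2

c1: issue ADD r4<-Add1 | r0:5,r1:4,r2:7,r3:4,r4:Add1,r5:2
c2: issue SUB r5<-Add2 | r0:5,r1:4,r2:7,r3:4,r4:Add1,r5:Add2
c3: issue ADD r2<-Add3 | r0:5,r1:4,r2:Add3,r3:4,r4:Add1,r5:Add2
c4: CDB Add1=11; issue SUB r5<-Add1 | r0:5,r1:4,r2:Add3,r3:4,r4:11,r5:Add1
c5: CDB Add2=2; issue SUB r3<-Add2 | r0:5,r1:4,r2:Add3,r3:Add2,r4:11,r5:Add1
c6: stall | r0:5,r1:4,r2:Add3,r3:Add2,r4:11,r5:Add1
c7: stall | r0:5,r1:4,r2:Add3,r3:Add2,r4:11,r5:Add1
c8: CDB Add2=6; issue SUB r5<-Add2 | r0:5,r1:4,r2:Add3,r3:6,r4:11,r5:Add2
c9: CDB Add3=9; issue SUB r2<-Add3 | r0:5,r1:4,r2:Add3,r3:6,r4:11,r5:Add2
c10: issue MUL r2<-Mul1 | r0:5,r1:4,r2:Mul1,r3:6,r4:11,r5:Add2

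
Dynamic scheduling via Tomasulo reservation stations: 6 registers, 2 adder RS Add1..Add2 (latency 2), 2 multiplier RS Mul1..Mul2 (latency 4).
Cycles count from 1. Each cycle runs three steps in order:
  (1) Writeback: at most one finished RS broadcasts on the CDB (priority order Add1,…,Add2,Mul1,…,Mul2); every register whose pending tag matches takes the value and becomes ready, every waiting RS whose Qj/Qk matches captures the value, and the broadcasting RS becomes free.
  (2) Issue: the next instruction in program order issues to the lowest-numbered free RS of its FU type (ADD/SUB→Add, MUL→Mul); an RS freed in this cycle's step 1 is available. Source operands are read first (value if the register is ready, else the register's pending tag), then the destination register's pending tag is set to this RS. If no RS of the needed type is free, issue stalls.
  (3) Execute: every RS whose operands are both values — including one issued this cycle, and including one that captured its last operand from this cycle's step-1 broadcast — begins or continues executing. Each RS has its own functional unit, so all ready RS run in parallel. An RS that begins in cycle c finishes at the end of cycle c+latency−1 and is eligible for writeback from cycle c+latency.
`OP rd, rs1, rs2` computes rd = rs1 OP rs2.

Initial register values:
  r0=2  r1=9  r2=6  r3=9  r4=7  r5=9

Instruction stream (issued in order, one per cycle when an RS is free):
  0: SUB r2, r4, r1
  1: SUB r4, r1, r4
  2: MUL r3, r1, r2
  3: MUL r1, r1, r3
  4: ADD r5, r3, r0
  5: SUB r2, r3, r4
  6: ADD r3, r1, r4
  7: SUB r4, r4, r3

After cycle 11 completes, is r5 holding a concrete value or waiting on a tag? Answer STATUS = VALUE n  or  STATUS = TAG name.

STATUS = VALUE -16

  c1: issue SUB r2<-Add1  regs: r0:2,r1:9,r2:Add1,r3:9,r4:7,r5:9
  c2: issue SUB r4<-Add2  regs: r0:2,r1:9,r2:Add1,r3:9,r4:Add2,r5:9
  c3: CDB Add1=-2; issue MUL r3<-Mul1  regs: r0:2,r1:9,r2:-2,r3:Mul1,r4:Add2,r5:9
  c4: CDB Add2=2; issue MUL r1<-Mul2  regs: r0:2,r1:Mul2,r2:-2,r3:Mul1,r4:2,r5:9
  c5: issue ADD r5<-Add1  regs: r0:2,r1:Mul2,r2:-2,r3:Mul1,r4:2,r5:Add1
  c6: issue SUB r2<-Add2  regs: r0:2,r1:Mul2,r2:Add2,r3:Mul1,r4:2,r5:Add1
  c7: CDB Mul1=-18; stall  regs: r0:2,r1:Mul2,r2:Add2,r3:-18,r4:2,r5:Add1
  c8: stall  regs: r0:2,r1:Mul2,r2:Add2,r3:-18,r4:2,r5:Add1
  c9: CDB Add1=-16; issue ADD r3<-Add1  regs: r0:2,r1:Mul2,r2:Add2,r3:Add1,r4:2,r5:-16
  c10: CDB Add2=-20; issue SUB r4<-Add2  regs: r0:2,r1:Mul2,r2:-20,r3:Add1,r4:Add2,r5:-16
  c11: CDB Mul2=-162  regs: r0:2,r1:-162,r2:-20,r3:Add1,r4:Add2,r5:-16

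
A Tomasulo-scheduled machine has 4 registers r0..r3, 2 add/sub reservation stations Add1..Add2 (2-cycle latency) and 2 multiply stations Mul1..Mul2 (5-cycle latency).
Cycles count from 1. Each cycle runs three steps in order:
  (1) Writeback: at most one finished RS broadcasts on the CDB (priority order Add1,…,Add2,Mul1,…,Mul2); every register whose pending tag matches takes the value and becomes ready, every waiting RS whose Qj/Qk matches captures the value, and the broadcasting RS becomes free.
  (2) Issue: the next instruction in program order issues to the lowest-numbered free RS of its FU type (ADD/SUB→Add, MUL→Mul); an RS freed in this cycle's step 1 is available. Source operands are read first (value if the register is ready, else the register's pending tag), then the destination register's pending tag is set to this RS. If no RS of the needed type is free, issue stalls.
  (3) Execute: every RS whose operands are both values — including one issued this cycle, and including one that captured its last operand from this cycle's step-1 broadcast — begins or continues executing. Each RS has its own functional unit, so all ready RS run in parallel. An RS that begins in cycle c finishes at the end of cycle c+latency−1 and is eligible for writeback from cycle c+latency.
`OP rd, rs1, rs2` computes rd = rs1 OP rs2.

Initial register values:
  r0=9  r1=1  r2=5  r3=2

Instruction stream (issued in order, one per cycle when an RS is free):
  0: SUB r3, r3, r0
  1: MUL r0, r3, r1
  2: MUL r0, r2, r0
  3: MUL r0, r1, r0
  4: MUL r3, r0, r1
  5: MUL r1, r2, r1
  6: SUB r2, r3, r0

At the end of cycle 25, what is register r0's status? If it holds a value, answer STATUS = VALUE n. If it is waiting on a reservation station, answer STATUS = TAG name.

  c1: issue SUB r3<-Add1  regs: r0:9,r1:1,r2:5,r3:Add1
  c2: issue MUL r0<-Mul1  regs: r0:Mul1,r1:1,r2:5,r3:Add1
  c3: CDB Add1=-7; issue MUL r0<-Mul2  regs: r0:Mul2,r1:1,r2:5,r3:-7
  c4: stall  regs: r0:Mul2,r1:1,r2:5,r3:-7
  c5: stall  regs: r0:Mul2,r1:1,r2:5,r3:-7
  c6: stall  regs: r0:Mul2,r1:1,r2:5,r3:-7
  c7: stall  regs: r0:Mul2,r1:1,r2:5,r3:-7
  c8: CDB Mul1=-7; issue MUL r0<-Mul1  regs: r0:Mul1,r1:1,r2:5,r3:-7
  c9: stall  regs: r0:Mul1,r1:1,r2:5,r3:-7
  c10: stall  regs: r0:Mul1,r1:1,r2:5,r3:-7
  c11: stall  regs: r0:Mul1,r1:1,r2:5,r3:-7
  c12: stall  regs: r0:Mul1,r1:1,r2:5,r3:-7
  c13: CDB Mul2=-35; issue MUL r3<-Mul2  regs: r0:Mul1,r1:1,r2:5,r3:Mul2
  c14: stall  regs: r0:Mul1,r1:1,r2:5,r3:Mul2
  c15: stall  regs: r0:Mul1,r1:1,r2:5,r3:Mul2
  c16: stall  regs: r0:Mul1,r1:1,r2:5,r3:Mul2
  c17: stall  regs: r0:Mul1,r1:1,r2:5,r3:Mul2
  c18: CDB Mul1=-35; issue MUL r1<-Mul1  regs: r0:-35,r1:Mul1,r2:5,r3:Mul2
  c19: issue SUB r2<-Add1  regs: r0:-35,r1:Mul1,r2:Add1,r3:Mul2
  c20: -  regs: r0:-35,r1:Mul1,r2:Add1,r3:Mul2
  c21: -  regs: r0:-35,r1:Mul1,r2:Add1,r3:Mul2
  c22: -  regs: r0:-35,r1:Mul1,r2:Add1,r3:Mul2
  c23: CDB Mul1=5  regs: r0:-35,r1:5,r2:Add1,r3:Mul2
  c24: CDB Mul2=-35  regs: r0:-35,r1:5,r2:Add1,r3:-35
  c25: -  regs: r0:-35,r1:5,r2:Add1,r3:-35

STATUS = VALUE -35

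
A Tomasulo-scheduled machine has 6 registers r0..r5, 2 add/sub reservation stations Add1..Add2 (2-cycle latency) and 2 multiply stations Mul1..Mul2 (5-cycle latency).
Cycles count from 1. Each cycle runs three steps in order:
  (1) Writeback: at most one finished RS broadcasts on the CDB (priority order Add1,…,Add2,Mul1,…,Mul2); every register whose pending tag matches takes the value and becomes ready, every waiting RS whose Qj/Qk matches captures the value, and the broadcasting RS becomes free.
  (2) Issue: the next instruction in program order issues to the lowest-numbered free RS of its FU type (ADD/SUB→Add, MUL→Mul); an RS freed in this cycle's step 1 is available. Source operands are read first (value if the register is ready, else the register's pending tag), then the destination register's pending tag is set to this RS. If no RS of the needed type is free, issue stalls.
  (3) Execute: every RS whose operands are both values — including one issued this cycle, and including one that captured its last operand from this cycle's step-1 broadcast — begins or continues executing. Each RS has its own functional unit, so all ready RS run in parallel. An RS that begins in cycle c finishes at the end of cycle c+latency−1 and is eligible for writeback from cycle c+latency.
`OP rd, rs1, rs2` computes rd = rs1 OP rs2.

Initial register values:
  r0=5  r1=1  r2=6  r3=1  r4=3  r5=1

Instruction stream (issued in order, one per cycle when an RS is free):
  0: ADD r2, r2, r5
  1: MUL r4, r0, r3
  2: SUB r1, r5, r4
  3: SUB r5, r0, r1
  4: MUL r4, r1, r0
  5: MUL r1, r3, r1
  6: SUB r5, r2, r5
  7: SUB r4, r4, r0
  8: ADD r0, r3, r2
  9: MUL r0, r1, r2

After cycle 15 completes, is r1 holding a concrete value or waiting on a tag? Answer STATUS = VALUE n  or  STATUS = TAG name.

  c1: issue ADD r2<-Add1  regs: r0:5,r1:1,r2:Add1,r3:1,r4:3,r5:1
  c2: issue MUL r4<-Mul1  regs: r0:5,r1:1,r2:Add1,r3:1,r4:Mul1,r5:1
  c3: CDB Add1=7; issue SUB r1<-Add1  regs: r0:5,r1:Add1,r2:7,r3:1,r4:Mul1,r5:1
  c4: issue SUB r5<-Add2  regs: r0:5,r1:Add1,r2:7,r3:1,r4:Mul1,r5:Add2
  c5: issue MUL r4<-Mul2  regs: r0:5,r1:Add1,r2:7,r3:1,r4:Mul2,r5:Add2
  c6: stall  regs: r0:5,r1:Add1,r2:7,r3:1,r4:Mul2,r5:Add2
  c7: CDB Mul1=5; issue MUL r1<-Mul1  regs: r0:5,r1:Mul1,r2:7,r3:1,r4:Mul2,r5:Add2
  c8: stall  regs: r0:5,r1:Mul1,r2:7,r3:1,r4:Mul2,r5:Add2
  c9: CDB Add1=-4; issue SUB r5<-Add1  regs: r0:5,r1:Mul1,r2:7,r3:1,r4:Mul2,r5:Add1
  c10: stall  regs: r0:5,r1:Mul1,r2:7,r3:1,r4:Mul2,r5:Add1
  c11: CDB Add2=9; issue SUB r4<-Add2  regs: r0:5,r1:Mul1,r2:7,r3:1,r4:Add2,r5:Add1
  c12: stall  regs: r0:5,r1:Mul1,r2:7,r3:1,r4:Add2,r5:Add1
  c13: CDB Add1=-2; issue ADD r0<-Add1  regs: r0:Add1,r1:Mul1,r2:7,r3:1,r4:Add2,r5:-2
  c14: CDB Mul1=-4; issue MUL r0<-Mul1  regs: r0:Mul1,r1:-4,r2:7,r3:1,r4:Add2,r5:-2
  c15: CDB Add1=8  regs: r0:Mul1,r1:-4,r2:7,r3:1,r4:Add2,r5:-2

STATUS = VALUE -4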